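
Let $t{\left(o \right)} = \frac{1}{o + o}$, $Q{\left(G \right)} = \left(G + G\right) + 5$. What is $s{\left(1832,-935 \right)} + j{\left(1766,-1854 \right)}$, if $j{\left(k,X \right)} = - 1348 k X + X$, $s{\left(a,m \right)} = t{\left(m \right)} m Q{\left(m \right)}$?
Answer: $\frac{8827140571}{2} \approx 4.4136 \cdot 10^{9}$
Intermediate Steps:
$Q{\left(G \right)} = 5 + 2 G$ ($Q{\left(G \right)} = 2 G + 5 = 5 + 2 G$)
$t{\left(o \right)} = \frac{1}{2 o}$
$s{\left(a,m \right)} = \frac{5}{2} + m$ ($s{\left(a,m \right)} = \frac{1}{2 m} m \left(5 + 2 m\right) = \frac{5 + 2 m}{2} = \frac{5}{2} + m$)
$j{\left(k,X \right)} = X - 1348 X k$ ($j{\left(k,X \right)} = - 1348 X k + X = X - 1348 X k$)
$s{\left(1832,-935 \right)} + j{\left(1766,-1854 \right)} = \left(\frac{5}{2} - 935\right) - 1854 \left(1 - 2380568\right) = - \frac{1865}{2} - 1854 \left(1 - 2380568\right) = - \frac{1865}{2} - -4413571218 = - \frac{1865}{2} + 4413571218 = \frac{8827140571}{2}$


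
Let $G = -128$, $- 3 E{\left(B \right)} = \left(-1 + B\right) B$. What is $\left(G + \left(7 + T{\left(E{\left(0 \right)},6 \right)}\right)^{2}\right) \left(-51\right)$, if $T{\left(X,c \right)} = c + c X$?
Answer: $-2091$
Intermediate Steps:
$E{\left(B \right)} = - \frac{B \left(-1 + B\right)}{3}$ ($E{\left(B \right)} = - \frac{\left(-1 + B\right) B}{3} = - \frac{B \left(-1 + B\right)}{3}$)
$T{\left(X,c \right)} = c + X c$
$\left(G + \left(7 + T{\left(E{\left(0 \right)},6 \right)}\right)^{2}\right) \left(-51\right) = \left(-128 + \left(7 + 6 \left(1 + \frac{1}{3} \cdot 0 \left(1 - 0\right)\right)\right)^{2}\right) \left(-51\right) = \left(-128 + \left(7 + 6 \left(1 + \frac{1}{3} \cdot 0 \left(1 + 0\right)\right)\right)^{2}\right) \left(-51\right) = \left(-128 + \left(7 + 6 \left(1 + \frac{1}{3} \cdot 0 \cdot 1\right)\right)^{2}\right) \left(-51\right) = \left(-128 + \left(7 + 6 \left(1 + 0\right)\right)^{2}\right) \left(-51\right) = \left(-128 + \left(7 + 6 \cdot 1\right)^{2}\right) \left(-51\right) = \left(-128 + \left(7 + 6\right)^{2}\right) \left(-51\right) = \left(-128 + 13^{2}\right) \left(-51\right) = \left(-128 + 169\right) \left(-51\right) = 41 \left(-51\right) = -2091$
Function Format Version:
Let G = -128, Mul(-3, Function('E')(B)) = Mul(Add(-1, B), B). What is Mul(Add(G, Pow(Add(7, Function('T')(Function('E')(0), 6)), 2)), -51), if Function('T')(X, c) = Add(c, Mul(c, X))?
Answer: -2091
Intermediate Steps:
Function('E')(B) = Mul(Rational(-1, 3), B, Add(-1, B)) (Function('E')(B) = Mul(Rational(-1, 3), Mul(Add(-1, B), B)) = Mul(Rational(-1, 3), Mul(B, Add(-1, B))) = Mul(Rational(-1, 3), B, Add(-1, B)))
Function('T')(X, c) = Add(c, Mul(X, c))
Mul(Add(G, Pow(Add(7, Function('T')(Function('E')(0), 6)), 2)), -51) = Mul(Add(-128, Pow(Add(7, Mul(6, Add(1, Mul(Rational(1, 3), 0, Add(1, Mul(-1, 0)))))), 2)), -51) = Mul(Add(-128, Pow(Add(7, Mul(6, Add(1, Mul(Rational(1, 3), 0, Add(1, 0))))), 2)), -51) = Mul(Add(-128, Pow(Add(7, Mul(6, Add(1, Mul(Rational(1, 3), 0, 1)))), 2)), -51) = Mul(Add(-128, Pow(Add(7, Mul(6, Add(1, 0))), 2)), -51) = Mul(Add(-128, Pow(Add(7, Mul(6, 1)), 2)), -51) = Mul(Add(-128, Pow(Add(7, 6), 2)), -51) = Mul(Add(-128, Pow(13, 2)), -51) = Mul(Add(-128, 169), -51) = Mul(41, -51) = -2091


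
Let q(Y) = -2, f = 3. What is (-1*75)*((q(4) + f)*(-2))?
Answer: 150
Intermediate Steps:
(-1*75)*((q(4) + f)*(-2)) = (-1*75)*((-2 + 3)*(-2)) = -75*(-2) = 150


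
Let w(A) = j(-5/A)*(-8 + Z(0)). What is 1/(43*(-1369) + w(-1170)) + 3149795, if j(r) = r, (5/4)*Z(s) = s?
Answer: 21694033524068/6887443 ≈ 3.1498e+6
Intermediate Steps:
Z(s) = 4*s/5
w(A) = 40/A (w(A) = (-5/A)*(-8 + (4/5)*0) = (-5/A)*(-8 + 0) = -5/A*(-8) = 40/A)
1/(43*(-1369) + w(-1170)) + 3149795 = 1/(43*(-1369) + 40/(-1170)) + 3149795 = 1/(-58867 + 40*(-1/1170)) + 3149795 = 1/(-58867 - 4/117) + 3149795 = 1/(-6887443/117) + 3149795 = -117/6887443 + 3149795 = 21694033524068/6887443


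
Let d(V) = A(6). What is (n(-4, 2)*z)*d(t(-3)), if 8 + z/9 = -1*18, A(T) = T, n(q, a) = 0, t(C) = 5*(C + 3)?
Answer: 0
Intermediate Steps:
t(C) = 15 + 5*C (t(C) = 5*(3 + C) = 15 + 5*C)
d(V) = 6
z = -234 (z = -72 + 9*(-1*18) = -72 + 9*(-18) = -72 - 162 = -234)
(n(-4, 2)*z)*d(t(-3)) = (0*(-234))*6 = 0*6 = 0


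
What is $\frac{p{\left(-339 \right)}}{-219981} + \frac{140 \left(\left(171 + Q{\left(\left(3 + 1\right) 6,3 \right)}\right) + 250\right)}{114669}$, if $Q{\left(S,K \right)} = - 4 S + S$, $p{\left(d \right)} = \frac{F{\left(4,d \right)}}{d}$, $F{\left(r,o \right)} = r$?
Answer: $\frac{404851616824}{950141715219} \approx 0.4261$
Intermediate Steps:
$p{\left(d \right)} = \frac{4}{d}$
$Q{\left(S,K \right)} = - 3 S$
$\frac{p{\left(-339 \right)}}{-219981} + \frac{140 \left(\left(171 + Q{\left(\left(3 + 1\right) 6,3 \right)}\right) + 250\right)}{114669} = \frac{4 \frac{1}{-339}}{-219981} + \frac{140 \left(\left(171 - 3 \left(3 + 1\right) 6\right) + 250\right)}{114669} = 4 \left(- \frac{1}{339}\right) \left(- \frac{1}{219981}\right) + 140 \left(\left(171 - 3 \cdot 4 \cdot 6\right) + 250\right) \frac{1}{114669} = \left(- \frac{4}{339}\right) \left(- \frac{1}{219981}\right) + 140 \left(\left(171 - 72\right) + 250\right) \frac{1}{114669} = \frac{4}{74573559} + 140 \left(\left(171 - 72\right) + 250\right) \frac{1}{114669} = \frac{4}{74573559} + 140 \left(99 + 250\right) \frac{1}{114669} = \frac{4}{74573559} + 140 \cdot 349 \cdot \frac{1}{114669} = \frac{4}{74573559} + 48860 \cdot \frac{1}{114669} = \frac{4}{74573559} + \frac{48860}{114669} = \frac{404851616824}{950141715219}$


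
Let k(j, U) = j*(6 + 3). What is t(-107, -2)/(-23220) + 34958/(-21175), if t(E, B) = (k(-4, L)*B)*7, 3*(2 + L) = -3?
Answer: -59336/35475 ≈ -1.6726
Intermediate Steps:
L = -3 (L = -2 + (⅓)*(-3) = -2 - 1 = -3)
k(j, U) = 9*j (k(j, U) = j*9 = 9*j)
t(E, B) = -252*B (t(E, B) = ((9*(-4))*B)*7 = -36*B*7 = -252*B)
t(-107, -2)/(-23220) + 34958/(-21175) = -252*(-2)/(-23220) + 34958/(-21175) = 504*(-1/23220) + 34958*(-1/21175) = -14/645 - 454/275 = -59336/35475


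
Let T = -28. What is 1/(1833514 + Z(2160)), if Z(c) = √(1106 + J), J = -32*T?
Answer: 916757/1680886793097 - √2002/3361773586194 ≈ 5.4539e-7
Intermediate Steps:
J = 896 (J = -32*(-28) = 896)
Z(c) = √2002 (Z(c) = √(1106 + 896) = √2002)
1/(1833514 + Z(2160)) = 1/(1833514 + √2002)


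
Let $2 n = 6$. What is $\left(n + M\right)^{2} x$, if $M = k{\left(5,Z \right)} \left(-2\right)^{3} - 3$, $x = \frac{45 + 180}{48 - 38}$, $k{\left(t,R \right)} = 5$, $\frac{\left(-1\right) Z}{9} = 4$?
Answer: $36000$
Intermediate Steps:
$n = 3$ ($n = \frac{1}{2} \cdot 6 = 3$)
$Z = -36$ ($Z = \left(-9\right) 4 = -36$)
$x = \frac{45}{2}$ ($x = \frac{225}{10} = 225 \cdot \frac{1}{10} = \frac{45}{2} \approx 22.5$)
$M = -43$ ($M = 5 \left(-2\right)^{3} - 3 = 5 \left(-8\right) - 3 = -40 - 3 = -43$)
$\left(n + M\right)^{2} x = \left(3 - 43\right)^{2} \cdot \frac{45}{2} = \left(-40\right)^{2} \cdot \frac{45}{2} = 1600 \cdot \frac{45}{2} = 36000$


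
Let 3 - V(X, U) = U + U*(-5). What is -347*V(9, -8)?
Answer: 10063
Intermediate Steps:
V(X, U) = 3 + 4*U (V(X, U) = 3 - (U + U*(-5)) = 3 - (U - 5*U) = 3 - (-4)*U = 3 + 4*U)
-347*V(9, -8) = -347*(3 + 4*(-8)) = -347*(3 - 32) = -347*(-29) = 10063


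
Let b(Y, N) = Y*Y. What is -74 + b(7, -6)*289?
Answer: 14087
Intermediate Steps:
b(Y, N) = Y²
-74 + b(7, -6)*289 = -74 + 7²*289 = -74 + 49*289 = -74 + 14161 = 14087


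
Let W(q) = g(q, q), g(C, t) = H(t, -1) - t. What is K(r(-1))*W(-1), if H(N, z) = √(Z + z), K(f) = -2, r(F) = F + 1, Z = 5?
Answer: -6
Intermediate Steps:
r(F) = 1 + F
H(N, z) = √(5 + z)
g(C, t) = 2 - t (g(C, t) = √(5 - 1) - t = √4 - t = 2 - t)
W(q) = 2 - q
K(r(-1))*W(-1) = -2*(2 - 1*(-1)) = -2*(2 + 1) = -2*3 = -6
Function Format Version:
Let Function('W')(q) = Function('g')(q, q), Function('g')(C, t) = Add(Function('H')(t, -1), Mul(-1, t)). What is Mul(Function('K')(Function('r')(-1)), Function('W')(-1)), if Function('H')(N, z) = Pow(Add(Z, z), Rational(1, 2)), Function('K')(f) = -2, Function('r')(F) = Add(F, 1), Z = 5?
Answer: -6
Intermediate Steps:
Function('r')(F) = Add(1, F)
Function('H')(N, z) = Pow(Add(5, z), Rational(1, 2))
Function('g')(C, t) = Add(2, Mul(-1, t)) (Function('g')(C, t) = Add(Pow(Add(5, -1), Rational(1, 2)), Mul(-1, t)) = Add(Pow(4, Rational(1, 2)), Mul(-1, t)) = Add(2, Mul(-1, t)))
Function('W')(q) = Add(2, Mul(-1, q))
Mul(Function('K')(Function('r')(-1)), Function('W')(-1)) = Mul(-2, Add(2, Mul(-1, -1))) = Mul(-2, Add(2, 1)) = Mul(-2, 3) = -6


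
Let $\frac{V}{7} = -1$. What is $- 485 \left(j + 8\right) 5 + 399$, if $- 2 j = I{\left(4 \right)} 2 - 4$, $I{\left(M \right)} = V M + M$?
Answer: $-82051$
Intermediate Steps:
$V = -7$ ($V = 7 \left(-1\right) = -7$)
$I{\left(M \right)} = - 6 M$ ($I{\left(M \right)} = - 7 M + M = - 6 M$)
$j = 26$ ($j = - \frac{\left(-6\right) 4 \cdot 2 - 4}{2} = - \frac{\left(-24\right) 2 - 4}{2} = - \frac{-48 - 4}{2} = \left(- \frac{1}{2}\right) \left(-52\right) = 26$)
$- 485 \left(j + 8\right) 5 + 399 = - 485 \left(26 + 8\right) 5 + 399 = - 485 \cdot 34 \cdot 5 + 399 = \left(-485\right) 170 + 399 = -82450 + 399 = -82051$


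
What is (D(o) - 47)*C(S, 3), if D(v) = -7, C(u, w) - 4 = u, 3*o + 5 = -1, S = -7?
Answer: 162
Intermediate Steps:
o = -2 (o = -5/3 + (1/3)*(-1) = -5/3 - 1/3 = -2)
C(u, w) = 4 + u
(D(o) - 47)*C(S, 3) = (-7 - 47)*(4 - 7) = -54*(-3) = 162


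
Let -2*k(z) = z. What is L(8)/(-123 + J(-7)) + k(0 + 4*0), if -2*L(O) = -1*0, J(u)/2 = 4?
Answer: 0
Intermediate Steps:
k(z) = -z/2
J(u) = 8 (J(u) = 2*4 = 8)
L(O) = 0 (L(O) = -(-1)*0/2 = -½*0 = 0)
L(8)/(-123 + J(-7)) + k(0 + 4*0) = 0/(-123 + 8) - (0 + 4*0)/2 = 0/(-115) - (0 + 0)/2 = -1/115*0 - ½*0 = 0 + 0 = 0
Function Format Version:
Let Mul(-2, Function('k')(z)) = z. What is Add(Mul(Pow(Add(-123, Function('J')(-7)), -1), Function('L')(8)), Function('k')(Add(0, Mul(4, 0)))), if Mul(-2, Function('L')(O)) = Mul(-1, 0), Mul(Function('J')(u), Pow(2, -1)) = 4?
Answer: 0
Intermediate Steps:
Function('k')(z) = Mul(Rational(-1, 2), z)
Function('J')(u) = 8 (Function('J')(u) = Mul(2, 4) = 8)
Function('L')(O) = 0 (Function('L')(O) = Mul(Rational(-1, 2), Mul(-1, 0)) = Mul(Rational(-1, 2), 0) = 0)
Add(Mul(Pow(Add(-123, Function('J')(-7)), -1), Function('L')(8)), Function('k')(Add(0, Mul(4, 0)))) = Add(Mul(Pow(Add(-123, 8), -1), 0), Mul(Rational(-1, 2), Add(0, Mul(4, 0)))) = Add(Mul(Pow(-115, -1), 0), Mul(Rational(-1, 2), Add(0, 0))) = Add(Mul(Rational(-1, 115), 0), Mul(Rational(-1, 2), 0)) = Add(0, 0) = 0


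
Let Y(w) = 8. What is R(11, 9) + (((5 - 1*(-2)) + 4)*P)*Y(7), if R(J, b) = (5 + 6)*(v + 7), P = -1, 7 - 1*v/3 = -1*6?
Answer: 418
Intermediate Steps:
v = 39 (v = 21 - (-3)*6 = 21 - 3*(-6) = 21 + 18 = 39)
R(J, b) = 506 (R(J, b) = (5 + 6)*(39 + 7) = 11*46 = 506)
R(11, 9) + (((5 - 1*(-2)) + 4)*P)*Y(7) = 506 + (((5 - 1*(-2)) + 4)*(-1))*8 = 506 + (((5 + 2) + 4)*(-1))*8 = 506 + ((7 + 4)*(-1))*8 = 506 + (11*(-1))*8 = 506 - 11*8 = 506 - 88 = 418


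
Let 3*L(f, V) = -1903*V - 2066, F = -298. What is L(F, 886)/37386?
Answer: -281354/18693 ≈ -15.051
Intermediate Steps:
L(f, V) = -2066/3 - 1903*V/3 (L(f, V) = (-1903*V - 2066)/3 = (-2066 - 1903*V)/3 = -2066/3 - 1903*V/3)
L(F, 886)/37386 = (-2066/3 - 1903/3*886)/37386 = (-2066/3 - 1686058/3)*(1/37386) = -562708*1/37386 = -281354/18693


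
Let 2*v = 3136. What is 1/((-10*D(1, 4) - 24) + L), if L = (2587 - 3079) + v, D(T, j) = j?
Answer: 1/1012 ≈ 0.00098814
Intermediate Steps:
v = 1568 (v = (½)*3136 = 1568)
L = 1076 (L = (2587 - 3079) + 1568 = -492 + 1568 = 1076)
1/((-10*D(1, 4) - 24) + L) = 1/((-10*4 - 24) + 1076) = 1/((-40 - 24) + 1076) = 1/(-64 + 1076) = 1/1012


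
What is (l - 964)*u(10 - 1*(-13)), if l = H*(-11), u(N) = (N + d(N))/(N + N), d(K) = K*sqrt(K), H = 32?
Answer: -658 - 658*sqrt(23) ≈ -3813.7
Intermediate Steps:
d(K) = K**(3/2)
u(N) = (N + N**(3/2))/(2*N) (u(N) = (N + N**(3/2))/(N + N) = (N + N**(3/2))/((2*N)) = (N + N**(3/2))*(1/(2*N)) = (N + N**(3/2))/(2*N))
l = -352 (l = 32*(-11) = -352)
(l - 964)*u(10 - 1*(-13)) = (-352 - 964)*(((10 - 1*(-13)) + (10 - 1*(-13))**(3/2))/(2*(10 - 1*(-13)))) = -658*((10 + 13) + (10 + 13)**(3/2))/(10 + 13) = -658*(23 + 23**(3/2))/23 = -658*(23 + 23*sqrt(23))/23 = -1316*(1/2 + sqrt(23)/2) = -658 - 658*sqrt(23)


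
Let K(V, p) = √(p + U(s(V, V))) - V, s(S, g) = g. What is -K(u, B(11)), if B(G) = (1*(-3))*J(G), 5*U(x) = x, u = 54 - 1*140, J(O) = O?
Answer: -86 - I*√1255/5 ≈ -86.0 - 7.0852*I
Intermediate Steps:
u = -86 (u = 54 - 140 = -86)
U(x) = x/5
B(G) = -3*G (B(G) = (1*(-3))*G = -3*G)
K(V, p) = √(p + V/5) - V
-K(u, B(11)) = -(-1*(-86) + √(5*(-86) + 25*(-3*11))/5) = -(86 + √(-430 + 25*(-33))/5) = -(86 + √(-430 - 825)/5) = -(86 + √(-1255)/5) = -(86 + (I*√1255)/5) = -(86 + I*√1255/5) = -86 - I*√1255/5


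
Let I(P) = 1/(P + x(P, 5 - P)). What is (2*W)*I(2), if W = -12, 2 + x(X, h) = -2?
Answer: 12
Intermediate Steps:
x(X, h) = -4 (x(X, h) = -2 - 2 = -4)
I(P) = 1/(-4 + P) (I(P) = 1/(P - 4) = 1/(-4 + P))
(2*W)*I(2) = (2*(-12))/(-4 + 2) = -24/(-2) = -24*(-½) = 12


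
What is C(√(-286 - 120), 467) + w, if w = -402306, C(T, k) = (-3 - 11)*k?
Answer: -408844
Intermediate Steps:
C(T, k) = -14*k
C(√(-286 - 120), 467) + w = -14*467 - 402306 = -6538 - 402306 = -408844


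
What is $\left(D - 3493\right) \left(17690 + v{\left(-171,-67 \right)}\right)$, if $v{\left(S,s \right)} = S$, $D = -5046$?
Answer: $-149594741$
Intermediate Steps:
$\left(D - 3493\right) \left(17690 + v{\left(-171,-67 \right)}\right) = \left(-5046 - 3493\right) \left(17690 - 171\right) = \left(-8539\right) 17519 = -149594741$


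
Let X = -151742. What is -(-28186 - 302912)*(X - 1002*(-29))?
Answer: -40620427032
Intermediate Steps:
-(-28186 - 302912)*(X - 1002*(-29)) = -(-28186 - 302912)*(-151742 - 1002*(-29)) = -(-331098)*(-151742 + 29058) = -(-331098)*(-122684) = -1*40620427032 = -40620427032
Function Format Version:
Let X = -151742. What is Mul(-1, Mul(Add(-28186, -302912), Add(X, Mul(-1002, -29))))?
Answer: -40620427032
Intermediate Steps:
Mul(-1, Mul(Add(-28186, -302912), Add(X, Mul(-1002, -29)))) = Mul(-1, Mul(Add(-28186, -302912), Add(-151742, Mul(-1002, -29)))) = Mul(-1, Mul(-331098, Add(-151742, 29058))) = Mul(-1, Mul(-331098, -122684)) = Mul(-1, 40620427032) = -40620427032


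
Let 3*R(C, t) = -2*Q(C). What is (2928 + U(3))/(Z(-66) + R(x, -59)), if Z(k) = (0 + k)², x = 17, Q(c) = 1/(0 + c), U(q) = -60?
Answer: 73134/111077 ≈ 0.65841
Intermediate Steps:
Q(c) = 1/c
R(C, t) = -2/(3*C) (R(C, t) = (-2/C)/3 = -2/(3*C))
Z(k) = k²
(2928 + U(3))/(Z(-66) + R(x, -59)) = (2928 - 60)/((-66)² - ⅔/17) = 2868/(4356 - ⅔*1/17) = 2868/(4356 - 2/51) = 2868/(222154/51) = 2868*(51/222154) = 73134/111077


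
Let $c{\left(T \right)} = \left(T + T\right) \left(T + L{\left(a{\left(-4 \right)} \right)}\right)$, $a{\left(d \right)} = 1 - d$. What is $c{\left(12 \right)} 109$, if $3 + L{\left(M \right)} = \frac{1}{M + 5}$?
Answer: $\frac{119028}{5} \approx 23806.0$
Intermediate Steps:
$L{\left(M \right)} = -3 + \frac{1}{5 + M}$ ($L{\left(M \right)} = -3 + \frac{1}{M + 5} = -3 + \frac{1}{5 + M}$)
$c{\left(T \right)} = 2 T \left(- \frac{29}{10} + T\right)$ ($c{\left(T \right)} = \left(T + T\right) \left(T + \frac{-14 - 3 \left(1 - -4\right)}{5 + \left(1 - -4\right)}\right) = 2 T \left(T + \frac{-14 - 3 \left(1 + 4\right)}{5 + \left(1 + 4\right)}\right) = 2 T \left(T + \frac{-14 - 15}{5 + 5}\right) = 2 T \left(T + \frac{-14 - 15}{10}\right) = 2 T \left(T + \frac{1}{10} \left(-29\right)\right) = 2 T \left(T - \frac{29}{10}\right) = 2 T \left(- \frac{29}{10} + T\right)$)
$c{\left(12 \right)} 109 = \frac{1}{5} \cdot 12 \left(-29 + 10 \cdot 12\right) 109 = \frac{1}{5} \cdot 12 \left(-29 + 120\right) 109 = \frac{1}{5} \cdot 12 \cdot 91 \cdot 109 = \frac{1092}{5} \cdot 109 = \frac{119028}{5}$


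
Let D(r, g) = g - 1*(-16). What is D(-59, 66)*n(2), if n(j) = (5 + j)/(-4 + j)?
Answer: -287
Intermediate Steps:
D(r, g) = 16 + g (D(r, g) = g + 16 = 16 + g)
n(j) = (5 + j)/(-4 + j)
D(-59, 66)*n(2) = (16 + 66)*((5 + 2)/(-4 + 2)) = 82*(7/(-2)) = 82*(-½*7) = 82*(-7/2) = -287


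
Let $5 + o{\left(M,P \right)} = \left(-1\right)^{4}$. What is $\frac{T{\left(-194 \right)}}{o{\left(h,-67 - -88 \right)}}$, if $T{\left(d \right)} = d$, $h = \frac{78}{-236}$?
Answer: $\frac{97}{2} \approx 48.5$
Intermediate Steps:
$h = - \frac{39}{118}$ ($h = 78 \left(- \frac{1}{236}\right) = - \frac{39}{118} \approx -0.33051$)
$o{\left(M,P \right)} = -4$ ($o{\left(M,P \right)} = -5 + \left(-1\right)^{4} = -5 + 1 = -4$)
$\frac{T{\left(-194 \right)}}{o{\left(h,-67 - -88 \right)}} = - \frac{194}{-4} = \left(-194\right) \left(- \frac{1}{4}\right) = \frac{97}{2}$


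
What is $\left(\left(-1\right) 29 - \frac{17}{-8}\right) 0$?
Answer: $0$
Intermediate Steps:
$\left(\left(-1\right) 29 - \frac{17}{-8}\right) 0 = \left(-29 - - \frac{17}{8}\right) 0 = \left(-29 + \frac{17}{8}\right) 0 = \left(- \frac{215}{8}\right) 0 = 0$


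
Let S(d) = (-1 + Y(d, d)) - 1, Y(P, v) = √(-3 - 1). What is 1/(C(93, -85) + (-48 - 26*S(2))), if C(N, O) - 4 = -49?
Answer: -41/4385 + 52*I/4385 ≈ -0.0093501 + 0.011859*I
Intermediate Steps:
Y(P, v) = 2*I (Y(P, v) = √(-4) = 2*I)
S(d) = -2 + 2*I (S(d) = (-1 + 2*I) - 1 = -2 + 2*I)
C(N, O) = -45 (C(N, O) = 4 - 49 = -45)
1/(C(93, -85) + (-48 - 26*S(2))) = 1/(-45 + (-48 - 26*(-2 + 2*I))) = 1/(-45 + (-48 + (52 - 52*I))) = 1/(-45 + (4 - 52*I)) = 1/(-41 - 52*I) = (-41 + 52*I)/4385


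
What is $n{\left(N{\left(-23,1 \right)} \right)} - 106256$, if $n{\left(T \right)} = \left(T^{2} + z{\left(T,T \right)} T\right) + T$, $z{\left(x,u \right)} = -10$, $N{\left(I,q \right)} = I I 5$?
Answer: $6865964$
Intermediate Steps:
$N{\left(I,q \right)} = 5 I^{2}$ ($N{\left(I,q \right)} = I^{2} \cdot 5 = 5 I^{2}$)
$n{\left(T \right)} = T^{2} - 9 T$ ($n{\left(T \right)} = \left(T^{2} - 10 T\right) + T = T^{2} - 9 T$)
$n{\left(N{\left(-23,1 \right)} \right)} - 106256 = 5 \left(-23\right)^{2} \left(-9 + 5 \left(-23\right)^{2}\right) - 106256 = 5 \cdot 529 \left(-9 + 5 \cdot 529\right) - 106256 = 2645 \left(-9 + 2645\right) - 106256 = 2645 \cdot 2636 - 106256 = 6972220 - 106256 = 6865964$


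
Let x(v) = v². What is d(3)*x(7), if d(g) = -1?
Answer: -49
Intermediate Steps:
d(3)*x(7) = -1*7² = -1*49 = -49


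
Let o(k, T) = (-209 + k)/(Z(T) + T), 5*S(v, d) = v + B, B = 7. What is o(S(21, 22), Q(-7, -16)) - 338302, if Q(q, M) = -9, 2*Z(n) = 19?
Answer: -1693544/5 ≈ -3.3871e+5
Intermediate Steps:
Z(n) = 19/2 (Z(n) = (1/2)*19 = 19/2)
S(v, d) = 7/5 + v/5 (S(v, d) = (v + 7)/5 = (7 + v)/5 = 7/5 + v/5)
o(k, T) = (-209 + k)/(19/2 + T)
o(S(21, 22), Q(-7, -16)) - 338302 = 2*(-209 + (7/5 + (1/5)*21))/(19 + 2*(-9)) - 338302 = 2*(-209 + (7/5 + 21/5))/(19 - 18) - 338302 = 2*(-209 + 28/5)/1 - 338302 = 2*1*(-1017/5) - 338302 = -2034/5 - 338302 = -1693544/5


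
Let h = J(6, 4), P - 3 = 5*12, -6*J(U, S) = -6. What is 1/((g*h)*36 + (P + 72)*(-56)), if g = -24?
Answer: -1/8424 ≈ -0.00011871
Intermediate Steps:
J(U, S) = 1 (J(U, S) = -⅙*(-6) = 1)
P = 63 (P = 3 + 5*12 = 3 + 60 = 63)
h = 1
1/((g*h)*36 + (P + 72)*(-56)) = 1/(-24*1*36 + (63 + 72)*(-56)) = 1/(-24*36 + 135*(-56)) = 1/(-864 - 7560) = 1/(-8424) = -1/8424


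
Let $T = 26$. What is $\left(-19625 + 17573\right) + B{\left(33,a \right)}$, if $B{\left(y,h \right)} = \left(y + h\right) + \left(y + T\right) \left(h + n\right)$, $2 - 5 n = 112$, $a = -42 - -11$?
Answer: $-5177$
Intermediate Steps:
$a = -31$ ($a = -42 + 11 = -31$)
$n = -22$ ($n = \frac{2}{5} - \frac{112}{5} = -22$)
$B{\left(y,h \right)} = h + y + \left(-22 + h\right) \left(26 + y\right)$ ($B{\left(y,h \right)} = \left(y + h\right) + \left(y + 26\right) \left(h - 22\right) = \left(h + y\right) + \left(26 + y\right) \left(-22 + h\right) = \left(h + y\right) + \left(-22 + h\right) \left(26 + y\right) = h + y + \left(-22 + h\right) \left(26 + y\right)$)
$\left(-19625 + 17573\right) + B{\left(33,a \right)} = \left(-19625 + 17573\right) - 3125 = -2052 - 3125 = -5177$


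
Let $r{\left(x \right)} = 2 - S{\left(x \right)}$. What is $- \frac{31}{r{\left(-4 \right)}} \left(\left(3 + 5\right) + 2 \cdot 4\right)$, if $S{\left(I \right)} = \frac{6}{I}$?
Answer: $- \frac{992}{7} \approx -141.71$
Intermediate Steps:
$r{\left(x \right)} = 2 - \frac{6}{x}$
$- \frac{31}{r{\left(-4 \right)}} \left(\left(3 + 5\right) + 2 \cdot 4\right) = - \frac{31}{2 - \frac{6}{-4}} \left(\left(3 + 5\right) + 2 \cdot 4\right) = - \frac{31}{2 - - \frac{3}{2}} \left(8 + 8\right) = - \frac{31}{2 + \frac{3}{2}} \cdot 16 = - \frac{31}{\frac{7}{2}} \cdot 16 = \left(-31\right) \frac{2}{7} \cdot 16 = \left(- \frac{62}{7}\right) 16 = - \frac{992}{7}$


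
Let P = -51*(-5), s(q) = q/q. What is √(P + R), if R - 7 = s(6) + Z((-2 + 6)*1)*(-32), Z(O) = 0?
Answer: √263 ≈ 16.217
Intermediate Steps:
s(q) = 1
P = 255
R = 8 (R = 7 + (1 + 0*(-32)) = 7 + (1 + 0) = 7 + 1 = 8)
√(P + R) = √(255 + 8) = √263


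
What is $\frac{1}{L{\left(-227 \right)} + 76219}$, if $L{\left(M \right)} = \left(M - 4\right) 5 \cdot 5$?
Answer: $\frac{1}{70444} \approx 1.4196 \cdot 10^{-5}$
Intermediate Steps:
$L{\left(M \right)} = -100 + 25 M$ ($L{\left(M \right)} = \left(-4 + M\right) 5 \cdot 5 = \left(-20 + 5 M\right) 5 = -100 + 25 M$)
$\frac{1}{L{\left(-227 \right)} + 76219} = \frac{1}{\left(-100 + 25 \left(-227\right)\right) + 76219} = \frac{1}{\left(-100 - 5675\right) + 76219} = \frac{1}{-5775 + 76219} = \frac{1}{70444}$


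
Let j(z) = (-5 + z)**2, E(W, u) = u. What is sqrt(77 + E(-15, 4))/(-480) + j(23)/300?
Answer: 849/800 ≈ 1.0613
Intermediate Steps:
sqrt(77 + E(-15, 4))/(-480) + j(23)/300 = sqrt(77 + 4)/(-480) + (-5 + 23)**2/300 = sqrt(81)*(-1/480) + 18**2*(1/300) = 9*(-1/480) + 324*(1/300) = -3/160 + 27/25 = 849/800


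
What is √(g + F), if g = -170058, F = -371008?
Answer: I*√541066 ≈ 735.57*I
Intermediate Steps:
√(g + F) = √(-170058 - 371008) = √(-541066) = I*√541066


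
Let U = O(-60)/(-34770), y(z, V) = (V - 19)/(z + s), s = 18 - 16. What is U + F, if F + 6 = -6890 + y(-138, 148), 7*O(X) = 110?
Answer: -22829618411/3310104 ≈ -6896.9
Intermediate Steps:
s = 2
O(X) = 110/7 (O(X) = (⅐)*110 = 110/7)
y(z, V) = (-19 + V)/(2 + z) (y(z, V) = (V - 19)/(z + 2) = (-19 + V)/(2 + z))
F = -937985/136 (F = -6 + (-6890 + (-19 + 148)/(2 - 138)) = -6 + (-6890 + 129/(-136)) = -6 + (-6890 - 1/136*129) = -6 + (-6890 - 129/136) = -6 - 937169/136 = -937985/136 ≈ -6896.9)
U = -11/24339 (U = (110/7)/(-34770) = (110/7)*(-1/34770) = -11/24339 ≈ -0.00045195)
U + F = -11/24339 - 937985/136 = -22829618411/3310104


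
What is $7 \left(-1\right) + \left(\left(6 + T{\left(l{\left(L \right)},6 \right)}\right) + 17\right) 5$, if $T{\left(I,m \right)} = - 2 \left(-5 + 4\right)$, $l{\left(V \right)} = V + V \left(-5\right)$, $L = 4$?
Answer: $118$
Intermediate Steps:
$l{\left(V \right)} = - 4 V$ ($l{\left(V \right)} = V - 5 V = - 4 V$)
$T{\left(I,m \right)} = 2$ ($T{\left(I,m \right)} = \left(-2\right) \left(-1\right) = 2$)
$7 \left(-1\right) + \left(\left(6 + T{\left(l{\left(L \right)},6 \right)}\right) + 17\right) 5 = 7 \left(-1\right) + \left(\left(6 + 2\right) + 17\right) 5 = -7 + \left(8 + 17\right) 5 = -7 + 25 \cdot 5 = -7 + 125 = 118$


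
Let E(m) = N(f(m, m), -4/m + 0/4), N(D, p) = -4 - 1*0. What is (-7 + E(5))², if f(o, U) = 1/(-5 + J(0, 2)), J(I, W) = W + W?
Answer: 121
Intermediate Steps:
J(I, W) = 2*W
f(o, U) = -1 (f(o, U) = 1/(-5 + 2*2) = 1/(-5 + 4) = 1/(-1) = -1)
N(D, p) = -4 (N(D, p) = -4 + 0 = -4)
E(m) = -4
(-7 + E(5))² = (-7 - 4)² = (-11)² = 121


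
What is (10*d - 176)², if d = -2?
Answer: 38416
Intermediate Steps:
(10*d - 176)² = (10*(-2) - 176)² = (-20 - 176)² = (-196)² = 38416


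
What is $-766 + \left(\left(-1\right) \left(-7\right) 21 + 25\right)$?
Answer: $-594$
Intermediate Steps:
$-766 + \left(\left(-1\right) \left(-7\right) 21 + 25\right) = -766 + \left(7 \cdot 21 + 25\right) = -766 + \left(147 + 25\right) = -766 + 172 = -594$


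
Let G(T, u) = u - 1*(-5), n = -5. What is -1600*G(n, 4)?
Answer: -14400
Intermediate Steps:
G(T, u) = 5 + u (G(T, u) = u + 5 = 5 + u)
-1600*G(n, 4) = -1600*(5 + 4) = -1600*9 = -14400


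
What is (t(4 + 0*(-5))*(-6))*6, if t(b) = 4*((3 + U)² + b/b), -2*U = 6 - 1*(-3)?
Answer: -468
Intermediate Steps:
U = -9/2 (U = -(6 - 1*(-3))/2 = -(6 + 3)/2 = -½*9 = -9/2 ≈ -4.5000)
t(b) = 13 (t(b) = 4*((3 - 9/2)² + b/b) = 4*((-3/2)² + 1) = 4*(9/4 + 1) = 4*(13/4) = 13)
(t(4 + 0*(-5))*(-6))*6 = (13*(-6))*6 = -78*6 = -468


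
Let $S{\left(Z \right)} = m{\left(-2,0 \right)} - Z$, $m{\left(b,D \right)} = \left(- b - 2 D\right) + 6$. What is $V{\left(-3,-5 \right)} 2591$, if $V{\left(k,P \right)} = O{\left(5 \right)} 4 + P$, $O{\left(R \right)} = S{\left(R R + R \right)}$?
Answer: $-240963$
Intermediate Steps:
$m{\left(b,D \right)} = 6 - b - 2 D$
$S{\left(Z \right)} = 8 - Z$ ($S{\left(Z \right)} = \left(6 - -2 - 0\right) - Z = \left(6 + 2 + 0\right) - Z = 8 - Z$)
$O{\left(R \right)} = 8 - R - R^{2}$ ($O{\left(R \right)} = 8 - \left(R R + R\right) = 8 - \left(R^{2} + R\right) = 8 - \left(R + R^{2}\right) = 8 - R - R^{2}$)
$V{\left(k,P \right)} = -88 + P$ ($V{\left(k,P \right)} = \left(8 - 5 \left(1 + 5\right)\right) 4 + P = \left(8 - 5 \cdot 6\right) 4 + P = \left(8 - 30\right) 4 + P = \left(-22\right) 4 + P = -88 + P$)
$V{\left(-3,-5 \right)} 2591 = \left(-88 - 5\right) 2591 = \left(-93\right) 2591 = -240963$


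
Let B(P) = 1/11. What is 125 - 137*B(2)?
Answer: 1238/11 ≈ 112.55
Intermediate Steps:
B(P) = 1/11
125 - 137*B(2) = 125 - 137*1/11 = 125 - 137/11 = 1238/11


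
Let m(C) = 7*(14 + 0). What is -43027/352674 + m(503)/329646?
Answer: -2358186065/19376262234 ≈ -0.12170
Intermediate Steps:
m(C) = 98 (m(C) = 7*14 = 98)
-43027/352674 + m(503)/329646 = -43027/352674 + 98/329646 = -43027*1/352674 + 98*(1/329646) = -43027/352674 + 49/164823 = -2358186065/19376262234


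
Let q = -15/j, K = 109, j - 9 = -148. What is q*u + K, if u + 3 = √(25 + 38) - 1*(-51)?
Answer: 15871/139 + 45*√7/139 ≈ 115.04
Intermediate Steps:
j = -139 (j = 9 - 148 = -139)
q = 15/139 (q = -15/(-139) = -15*(-1/139) = 15/139 ≈ 0.10791)
u = 48 + 3*√7 (u = -3 + (√(25 + 38) - 1*(-51)) = -3 + (√63 + 51) = -3 + (3*√7 + 51) = -3 + (51 + 3*√7) = 48 + 3*√7 ≈ 55.937)
q*u + K = 15*(48 + 3*√7)/139 + 109 = (720/139 + 45*√7/139) + 109 = 15871/139 + 45*√7/139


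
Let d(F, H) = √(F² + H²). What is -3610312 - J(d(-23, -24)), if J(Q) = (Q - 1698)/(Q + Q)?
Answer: -7220625/2 + 849*√1105/1105 ≈ -3.6103e+6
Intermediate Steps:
J(Q) = (-1698 + Q)/(2*Q) (J(Q) = (-1698 + Q)/((2*Q)) = (-1698 + Q)*(1/(2*Q)) = (-1698 + Q)/(2*Q))
-3610312 - J(d(-23, -24)) = -3610312 - (-1698 + √((-23)² + (-24)²))/(2*(√((-23)² + (-24)²))) = -3610312 - (-1698 + √(529 + 576))/(2*(√(529 + 576))) = -3610312 - (-1698 + √1105)/(2*(√1105)) = -3610312 - √1105/1105*(-1698 + √1105)/2 = -3610312 - √1105*(-1698 + √1105)/2210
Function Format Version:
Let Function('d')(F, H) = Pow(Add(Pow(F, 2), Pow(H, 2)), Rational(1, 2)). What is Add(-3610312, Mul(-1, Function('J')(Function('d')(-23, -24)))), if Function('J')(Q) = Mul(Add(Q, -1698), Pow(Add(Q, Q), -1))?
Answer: Add(Rational(-7220625, 2), Mul(Rational(849, 1105), Pow(1105, Rational(1, 2)))) ≈ -3.6103e+6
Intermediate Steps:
Function('J')(Q) = Mul(Rational(1, 2), Pow(Q, -1), Add(-1698, Q)) (Function('J')(Q) = Mul(Add(-1698, Q), Pow(Mul(2, Q), -1)) = Mul(Add(-1698, Q), Mul(Rational(1, 2), Pow(Q, -1))) = Mul(Rational(1, 2), Pow(Q, -1), Add(-1698, Q)))
Add(-3610312, Mul(-1, Function('J')(Function('d')(-23, -24)))) = Add(-3610312, Mul(-1, Mul(Rational(1, 2), Pow(Pow(Add(Pow(-23, 2), Pow(-24, 2)), Rational(1, 2)), -1), Add(-1698, Pow(Add(Pow(-23, 2), Pow(-24, 2)), Rational(1, 2)))))) = Add(-3610312, Mul(-1, Mul(Rational(1, 2), Pow(Pow(Add(529, 576), Rational(1, 2)), -1), Add(-1698, Pow(Add(529, 576), Rational(1, 2)))))) = Add(-3610312, Mul(-1, Mul(Rational(1, 2), Pow(Pow(1105, Rational(1, 2)), -1), Add(-1698, Pow(1105, Rational(1, 2)))))) = Add(-3610312, Mul(-1, Mul(Rational(1, 2), Mul(Rational(1, 1105), Pow(1105, Rational(1, 2))), Add(-1698, Pow(1105, Rational(1, 2)))))) = Add(-3610312, Mul(-1, Mul(Rational(1, 2210), Pow(1105, Rational(1, 2)), Add(-1698, Pow(1105, Rational(1, 2)))))) = Add(-3610312, Mul(Rational(-1, 2210), Pow(1105, Rational(1, 2)), Add(-1698, Pow(1105, Rational(1, 2)))))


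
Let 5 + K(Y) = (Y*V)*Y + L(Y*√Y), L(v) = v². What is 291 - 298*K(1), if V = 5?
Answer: -7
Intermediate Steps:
K(Y) = -5 + Y³ + 5*Y² (K(Y) = -5 + ((Y*5)*Y + (Y*√Y)²) = -5 + ((5*Y)*Y + (Y^(3/2))²) = -5 + (5*Y² + Y³) = -5 + (Y³ + 5*Y²) = -5 + Y³ + 5*Y²)
291 - 298*K(1) = 291 - 298*(-5 + 1³ + 5*1²) = 291 - 298*(-5 + 1 + 5*1) = 291 - 298*(-5 + 1 + 5) = 291 - 298*1 = 291 - 298 = -7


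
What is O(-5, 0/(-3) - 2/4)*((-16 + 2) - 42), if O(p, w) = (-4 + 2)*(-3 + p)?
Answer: -896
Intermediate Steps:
O(p, w) = 6 - 2*p (O(p, w) = -2*(-3 + p) = 6 - 2*p)
O(-5, 0/(-3) - 2/4)*((-16 + 2) - 42) = (6 - 2*(-5))*((-16 + 2) - 42) = (6 + 10)*(-14 - 42) = 16*(-56) = -896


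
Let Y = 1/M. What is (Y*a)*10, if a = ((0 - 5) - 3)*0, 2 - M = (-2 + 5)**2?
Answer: 0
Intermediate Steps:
M = -7 (M = 2 - (-2 + 5)**2 = 2 - 1*3**2 = 2 - 1*9 = 2 - 9 = -7)
a = 0 (a = (-5 - 3)*0 = -8*0 = 0)
Y = -1/7 (Y = 1/(-7) = -1/7 ≈ -0.14286)
(Y*a)*10 = -1/7*0*10 = 0*10 = 0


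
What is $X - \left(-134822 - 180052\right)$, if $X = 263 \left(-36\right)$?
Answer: $305406$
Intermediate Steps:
$X = -9468$
$X - \left(-134822 - 180052\right) = -9468 - \left(-134822 - 180052\right) = -9468 - -314874 = -9468 + 314874 = 305406$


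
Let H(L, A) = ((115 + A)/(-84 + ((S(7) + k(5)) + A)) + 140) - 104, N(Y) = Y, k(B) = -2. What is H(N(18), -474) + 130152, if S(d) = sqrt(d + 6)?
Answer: 40825465396/313587 + 359*sqrt(13)/313587 ≈ 1.3019e+5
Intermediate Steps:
S(d) = sqrt(6 + d)
H(L, A) = 36 + (115 + A)/(-86 + A + sqrt(13)) (H(L, A) = ((115 + A)/(-84 + ((sqrt(6 + 7) - 2) + A)) + 140) - 104 = ((115 + A)/(-84 + ((sqrt(13) - 2) + A)) + 140) - 104 = ((115 + A)/(-84 + ((-2 + sqrt(13)) + A)) + 140) - 104 = ((115 + A)/(-84 + (-2 + A + sqrt(13))) + 140) - 104 = ((115 + A)/(-86 + A + sqrt(13)) + 140) - 104 = (140 + (115 + A)/(-86 + A + sqrt(13))) - 104 = 36 + (115 + A)/(-86 + A + sqrt(13)))
H(N(18), -474) + 130152 = (-2981 + 36*sqrt(13) + 37*(-474))/(-86 - 474 + sqrt(13)) + 130152 = (-2981 + 36*sqrt(13) - 17538)/(-560 + sqrt(13)) + 130152 = (-20519 + 36*sqrt(13))/(-560 + sqrt(13)) + 130152 = 130152 + (-20519 + 36*sqrt(13))/(-560 + sqrt(13))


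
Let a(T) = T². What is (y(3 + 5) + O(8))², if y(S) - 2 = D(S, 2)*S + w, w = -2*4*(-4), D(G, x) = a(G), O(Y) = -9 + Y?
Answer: 297025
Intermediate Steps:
D(G, x) = G²
w = 32 (w = -8*(-4) = 32)
y(S) = 34 + S³ (y(S) = 2 + (S²*S + 32) = 2 + (S³ + 32) = 2 + (32 + S³) = 34 + S³)
(y(3 + 5) + O(8))² = ((34 + (3 + 5)³) + (-9 + 8))² = ((34 + 8³) - 1)² = ((34 + 512) - 1)² = (546 - 1)² = 545² = 297025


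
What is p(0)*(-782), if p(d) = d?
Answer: 0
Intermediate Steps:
p(0)*(-782) = 0*(-782) = 0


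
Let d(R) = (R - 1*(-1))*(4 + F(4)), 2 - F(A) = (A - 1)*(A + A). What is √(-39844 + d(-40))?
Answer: I*√39142 ≈ 197.84*I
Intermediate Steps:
F(A) = 2 - 2*A*(-1 + A) (F(A) = 2 - (A - 1)*(A + A) = 2 - (-1 + A)*2*A = 2 - 2*A*(-1 + A))
d(R) = -18 - 18*R (d(R) = (R - 1*(-1))*(4 + (2 - 2*4² + 2*4)) = (R + 1)*(4 + (2 - 2*16 + 8)) = (1 + R)*(4 + (2 - 32 + 8)) = (1 + R)*(4 - 22) = (1 + R)*(-18) = -18 - 18*R)
√(-39844 + d(-40)) = √(-39844 + (-18 - 18*(-40))) = √(-39844 + (-18 + 720)) = √(-39844 + 702) = √(-39142) = I*√39142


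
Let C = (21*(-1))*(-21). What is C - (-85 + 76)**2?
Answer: 360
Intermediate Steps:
C = 441 (C = -21*(-21) = 441)
C - (-85 + 76)**2 = 441 - (-85 + 76)**2 = 441 - 1*(-9)**2 = 441 - 1*81 = 441 - 81 = 360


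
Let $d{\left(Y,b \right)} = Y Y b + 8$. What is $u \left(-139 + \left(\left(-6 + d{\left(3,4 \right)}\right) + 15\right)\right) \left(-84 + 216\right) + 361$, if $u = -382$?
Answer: $4336825$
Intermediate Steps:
$d{\left(Y,b \right)} = 8 + b Y^{2}$ ($d{\left(Y,b \right)} = Y^{2} b + 8 = b Y^{2} + 8 = 8 + b Y^{2}$)
$u \left(-139 + \left(\left(-6 + d{\left(3,4 \right)}\right) + 15\right)\right) \left(-84 + 216\right) + 361 = - 382 \left(-139 + \left(\left(-6 + \left(8 + 4 \cdot 3^{2}\right)\right) + 15\right)\right) \left(-84 + 216\right) + 361 = - 382 \left(-139 + \left(\left(-6 + \left(8 + 4 \cdot 9\right)\right) + 15\right)\right) 132 + 361 = - 382 \left(-139 + \left(\left(-6 + \left(8 + 36\right)\right) + 15\right)\right) 132 + 361 = - 382 \left(-139 + \left(\left(-6 + 44\right) + 15\right)\right) 132 + 361 = - 382 \left(-139 + \left(38 + 15\right)\right) 132 + 361 = - 382 \left(-139 + 53\right) 132 + 361 = - 382 \left(\left(-86\right) 132\right) + 361 = \left(-382\right) \left(-11352\right) + 361 = 4336464 + 361 = 4336825$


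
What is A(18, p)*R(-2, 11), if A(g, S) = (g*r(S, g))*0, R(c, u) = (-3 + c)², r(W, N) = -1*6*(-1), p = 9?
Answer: 0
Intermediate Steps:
r(W, N) = 6 (r(W, N) = -6*(-1) = 6)
A(g, S) = 0 (A(g, S) = (g*6)*0 = (6*g)*0 = 0)
A(18, p)*R(-2, 11) = 0*(-3 - 2)² = 0*(-5)² = 0*25 = 0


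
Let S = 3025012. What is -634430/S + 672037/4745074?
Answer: -122187163547/1794238223861 ≈ -0.068100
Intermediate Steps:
-634430/S + 672037/4745074 = -634430/3025012 + 672037/4745074 = -634430*1/3025012 + 672037*(1/4745074) = -317215/1512506 + 672037/4745074 = -122187163547/1794238223861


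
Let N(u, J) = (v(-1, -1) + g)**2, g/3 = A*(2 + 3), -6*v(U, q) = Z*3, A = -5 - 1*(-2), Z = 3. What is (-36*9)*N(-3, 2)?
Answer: -700569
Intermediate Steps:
A = -3 (A = -5 + 2 = -3)
v(U, q) = -3/2
g = -45 (g = 3*(-3*(2 + 3)) = 3*(-3*5) = 3*(-15) = -45)
N(u, J) = 8649/4 (N(u, J) = (-3/2 - 45)**2 = (-93/2)**2 = 8649/4)
(-36*9)*N(-3, 2) = -36*9*(8649/4) = -324*8649/4 = -700569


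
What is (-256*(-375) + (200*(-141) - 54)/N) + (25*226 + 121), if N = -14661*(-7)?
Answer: 3481474721/34209 ≈ 1.0177e+5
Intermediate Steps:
N = 102627
(-256*(-375) + (200*(-141) - 54)/N) + (25*226 + 121) = (-256*(-375) + (200*(-141) - 54)/102627) + (25*226 + 121) = (96000 + (-28200 - 54)*(1/102627)) + (5650 + 121) = (96000 - 28254*1/102627) + 5771 = (96000 - 9418/34209) + 5771 = 3284054582/34209 + 5771 = 3481474721/34209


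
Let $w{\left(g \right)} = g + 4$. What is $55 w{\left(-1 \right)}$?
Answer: $165$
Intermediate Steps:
$w{\left(g \right)} = 4 + g$
$55 w{\left(-1 \right)} = 55 \left(4 - 1\right) = 55 \cdot 3 = 165$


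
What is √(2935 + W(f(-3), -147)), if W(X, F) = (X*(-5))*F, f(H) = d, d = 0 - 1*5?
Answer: 2*I*√185 ≈ 27.203*I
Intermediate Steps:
d = -5 (d = 0 - 5 = -5)
f(H) = -5
W(X, F) = -5*F*X (W(X, F) = (-5*X)*F = -5*F*X)
√(2935 + W(f(-3), -147)) = √(2935 - 5*(-147)*(-5)) = √(2935 - 3675) = √(-740) = 2*I*√185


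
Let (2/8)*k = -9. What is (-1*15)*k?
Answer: 540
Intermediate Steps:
k = -36 (k = 4*(-9) = -36)
(-1*15)*k = -1*15*(-36) = -15*(-36) = 540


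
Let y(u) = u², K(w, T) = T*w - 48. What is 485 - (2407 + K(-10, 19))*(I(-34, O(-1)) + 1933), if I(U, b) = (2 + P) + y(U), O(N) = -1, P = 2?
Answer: -6708232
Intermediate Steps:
K(w, T) = -48 + T*w
I(U, b) = 4 + U² (I(U, b) = (2 + 2) + U² = 4 + U²)
485 - (2407 + K(-10, 19))*(I(-34, O(-1)) + 1933) = 485 - (2407 + (-48 + 19*(-10)))*((4 + (-34)²) + 1933) = 485 - (2407 + (-48 - 190))*((4 + 1156) + 1933) = 485 - (2407 - 238)*(1160 + 1933) = 485 - 2169*3093 = 485 - 1*6708717 = 485 - 6708717 = -6708232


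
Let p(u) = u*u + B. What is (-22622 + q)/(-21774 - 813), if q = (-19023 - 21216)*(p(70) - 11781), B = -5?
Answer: -277063132/22587 ≈ -12266.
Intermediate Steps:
p(u) = -5 + u² (p(u) = u*u - 5 = u² - 5 = -5 + u²)
q = 277085754 (q = (-19023 - 21216)*((-5 + 70²) - 11781) = -40239*((-5 + 4900) - 11781) = -40239*(4895 - 11781) = -40239*(-6886) = 277085754)
(-22622 + q)/(-21774 - 813) = (-22622 + 277085754)/(-21774 - 813) = 277063132/(-22587) = 277063132*(-1/22587) = -277063132/22587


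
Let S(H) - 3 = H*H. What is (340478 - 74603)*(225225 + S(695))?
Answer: 188306766375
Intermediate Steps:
S(H) = 3 + H² (S(H) = 3 + H*H = 3 + H²)
(340478 - 74603)*(225225 + S(695)) = (340478 - 74603)*(225225 + (3 + 695²)) = 265875*(225225 + (3 + 483025)) = 265875*(225225 + 483028) = 265875*708253 = 188306766375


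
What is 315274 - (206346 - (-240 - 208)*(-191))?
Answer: 194496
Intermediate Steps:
315274 - (206346 - (-240 - 208)*(-191)) = 315274 - (206346 - (-448)*(-191)) = 315274 - (206346 - 1*85568) = 315274 - (206346 - 85568) = 315274 - 1*120778 = 315274 - 120778 = 194496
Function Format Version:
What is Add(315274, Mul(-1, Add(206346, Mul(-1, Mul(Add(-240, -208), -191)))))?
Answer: 194496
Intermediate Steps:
Add(315274, Mul(-1, Add(206346, Mul(-1, Mul(Add(-240, -208), -191))))) = Add(315274, Mul(-1, Add(206346, Mul(-1, Mul(-448, -191))))) = Add(315274, Mul(-1, Add(206346, Mul(-1, 85568)))) = Add(315274, Mul(-1, Add(206346, -85568))) = Add(315274, Mul(-1, 120778)) = Add(315274, -120778) = 194496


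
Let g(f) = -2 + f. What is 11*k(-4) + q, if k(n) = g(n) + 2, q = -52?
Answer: -96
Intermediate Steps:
k(n) = n (k(n) = (-2 + n) + 2 = n)
11*k(-4) + q = 11*(-4) - 52 = -44 - 52 = -96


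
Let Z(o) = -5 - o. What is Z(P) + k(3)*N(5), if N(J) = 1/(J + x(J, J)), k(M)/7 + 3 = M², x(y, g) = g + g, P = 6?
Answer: -41/5 ≈ -8.2000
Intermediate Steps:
x(y, g) = 2*g
k(M) = -21 + 7*M²
N(J) = 1/(3*J) (N(J) = 1/(J + 2*J) = 1/(3*J))
Z(P) + k(3)*N(5) = (-5 - 1*6) + (-21 + 7*3²)*((⅓)/5) = (-5 - 6) + (-21 + 7*9)*((⅓)*(⅕)) = -11 + (-21 + 63)*(1/15) = -11 + 42*(1/15) = -11 + 14/5 = -41/5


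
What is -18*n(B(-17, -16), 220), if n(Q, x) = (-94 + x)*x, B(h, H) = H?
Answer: -498960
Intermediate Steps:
n(Q, x) = x*(-94 + x)
-18*n(B(-17, -16), 220) = -3960*(-94 + 220) = -3960*126 = -18*27720 = -498960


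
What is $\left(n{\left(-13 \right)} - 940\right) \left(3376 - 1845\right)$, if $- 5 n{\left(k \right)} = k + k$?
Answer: $- \frac{7155894}{5} \approx -1.4312 \cdot 10^{6}$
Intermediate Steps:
$n{\left(k \right)} = - \frac{2 k}{5}$ ($n{\left(k \right)} = - \frac{k + k}{5} = - \frac{2 k}{5}$)
$\left(n{\left(-13 \right)} - 940\right) \left(3376 - 1845\right) = \left(\left(- \frac{2}{5}\right) \left(-13\right) - 940\right) \left(3376 - 1845\right) = \left(\frac{26}{5} - 940\right) 1531 = \left(- \frac{4674}{5}\right) 1531 = - \frac{7155894}{5}$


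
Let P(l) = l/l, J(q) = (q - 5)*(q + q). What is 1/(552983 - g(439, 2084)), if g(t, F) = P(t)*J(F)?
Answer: -1/8112289 ≈ -1.2327e-7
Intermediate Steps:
J(q) = 2*q*(-5 + q) (J(q) = (-5 + q)*(2*q) = 2*q*(-5 + q))
P(l) = 1
g(t, F) = 2*F*(-5 + F) (g(t, F) = 1*(2*F*(-5 + F)) = 2*F*(-5 + F))
1/(552983 - g(439, 2084)) = 1/(552983 - 2*2084*(-5 + 2084)) = 1/(552983 - 2*2084*2079) = 1/(552983 - 1*8665272) = 1/(552983 - 8665272) = 1/(-8112289) = -1/8112289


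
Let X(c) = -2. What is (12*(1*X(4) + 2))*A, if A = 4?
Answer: 0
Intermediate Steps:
(12*(1*X(4) + 2))*A = (12*(1*(-2) + 2))*4 = (12*(-2 + 2))*4 = (12*0)*4 = 0*4 = 0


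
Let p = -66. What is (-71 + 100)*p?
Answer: -1914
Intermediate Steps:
(-71 + 100)*p = (-71 + 100)*(-66) = 29*(-66) = -1914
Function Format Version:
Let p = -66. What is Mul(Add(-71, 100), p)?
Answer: -1914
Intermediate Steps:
Mul(Add(-71, 100), p) = Mul(Add(-71, 100), -66) = Mul(29, -66) = -1914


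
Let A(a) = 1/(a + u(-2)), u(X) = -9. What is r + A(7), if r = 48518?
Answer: 97035/2 ≈ 48518.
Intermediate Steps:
A(a) = 1/(-9 + a) (A(a) = 1/(a - 9) = 1/(-9 + a))
r + A(7) = 48518 + 1/(-9 + 7) = 48518 + 1/(-2) = 48518 - ½ = 97035/2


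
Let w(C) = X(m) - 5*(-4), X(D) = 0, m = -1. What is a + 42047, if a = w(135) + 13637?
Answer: 55704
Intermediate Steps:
w(C) = 20 (w(C) = 0 - 5*(-4) = 0 + 20 = 20)
a = 13657 (a = 20 + 13637 = 13657)
a + 42047 = 13657 + 42047 = 55704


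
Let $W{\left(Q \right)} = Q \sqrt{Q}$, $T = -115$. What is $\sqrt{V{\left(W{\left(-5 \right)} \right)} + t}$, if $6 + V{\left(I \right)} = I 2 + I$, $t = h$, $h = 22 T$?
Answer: $\sqrt{-2536 - 15 i \sqrt{5}} \approx 0.333 - 50.36 i$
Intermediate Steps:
$W{\left(Q \right)} = Q^{\frac{3}{2}}$
$h = -2530$ ($h = 22 \left(-115\right) = -2530$)
$t = -2530$
$V{\left(I \right)} = -6 + 3 I$ ($V{\left(I \right)} = -6 + \left(I 2 + I\right) = -6 + \left(2 I + I\right) = -6 + 3 I$)
$\sqrt{V{\left(W{\left(-5 \right)} \right)} + t} = \sqrt{\left(-6 + 3 \left(-5\right)^{\frac{3}{2}}\right) - 2530} = \sqrt{\left(-6 + 3 \left(- 5 i \sqrt{5}\right)\right) - 2530} = \sqrt{\left(-6 - 15 i \sqrt{5}\right) - 2530} = \sqrt{-2536 - 15 i \sqrt{5}}$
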